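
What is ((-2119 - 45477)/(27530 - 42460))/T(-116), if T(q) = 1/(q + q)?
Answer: -5521136/7465 ≈ -739.60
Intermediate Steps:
T(q) = 1/(2*q)
((-2119 - 45477)/(27530 - 42460))/T(-116) = ((-2119 - 45477)/(27530 - 42460))/(((1/2)/(-116))) = (-47596/(-14930))/(((1/2)*(-1/116))) = (-47596*(-1/14930))/(-1/232) = (23798/7465)*(-232) = -5521136/7465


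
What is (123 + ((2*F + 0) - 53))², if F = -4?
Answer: 3844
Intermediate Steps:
(123 + ((2*F + 0) - 53))² = (123 + ((2*(-4) + 0) - 53))² = (123 + ((-8 + 0) - 53))² = (123 + (-8 - 53))² = (123 - 61)² = 62² = 3844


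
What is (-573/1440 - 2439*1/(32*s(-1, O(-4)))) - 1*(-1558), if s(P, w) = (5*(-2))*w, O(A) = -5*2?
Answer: 14945663/9600 ≈ 1556.8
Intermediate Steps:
O(A) = -10
s(P, w) = -10*w
(-573/1440 - 2439*1/(32*s(-1, O(-4)))) - 1*(-1558) = (-573/1440 - 2439/((-10*(-10)*(-4))*(-8))) - 1*(-1558) = (-573*1/1440 - 2439/((100*(-4))*(-8))) + 1558 = (-191/480 - 2439/((-400*(-8)))) + 1558 = (-191/480 - 2439/3200) + 1558 = -11137/9600 + 1558 = 14945663/9600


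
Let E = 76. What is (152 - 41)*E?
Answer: 8436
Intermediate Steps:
(152 - 41)*E = (152 - 41)*76 = 111*76 = 8436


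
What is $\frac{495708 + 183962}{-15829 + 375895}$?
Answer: $\frac{339835}{180033} \approx 1.8876$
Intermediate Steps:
$\frac{495708 + 183962}{-15829 + 375895} = \frac{679670}{360066} = 679670 \cdot \frac{1}{360066} = \frac{339835}{180033}$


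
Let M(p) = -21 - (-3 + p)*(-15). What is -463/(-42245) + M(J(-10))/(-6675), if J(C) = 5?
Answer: 180688/18799025 ≈ 0.0096116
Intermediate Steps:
M(p) = -66 + 15*p (M(p) = -21 - (45 - 15*p) = -21 + (-45 + 15*p) = -66 + 15*p)
-463/(-42245) + M(J(-10))/(-6675) = -463/(-42245) + (-66 + 15*5)/(-6675) = -463*(-1/42245) + (-66 + 75)*(-1/6675) = 463/42245 + 9*(-1/6675) = 463/42245 - 3/2225 = 180688/18799025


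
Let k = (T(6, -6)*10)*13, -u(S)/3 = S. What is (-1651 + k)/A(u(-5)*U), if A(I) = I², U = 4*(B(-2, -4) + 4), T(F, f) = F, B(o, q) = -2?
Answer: -871/14400 ≈ -0.060486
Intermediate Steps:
u(S) = -3*S
k = 780 (k = (6*10)*13 = 60*13 = 780)
U = 8 (U = 4*(-2 + 4) = 4*2 = 8)
(-1651 + k)/A(u(-5)*U) = (-1651 + 780)/((-3*(-5)*8)²) = -871/((15*8)²) = -871/(120²) = -871/14400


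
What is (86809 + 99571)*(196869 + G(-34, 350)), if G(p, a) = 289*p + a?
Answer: 34926307340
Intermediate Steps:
G(p, a) = a + 289*p
(86809 + 99571)*(196869 + G(-34, 350)) = (86809 + 99571)*(196869 + (350 + 289*(-34))) = 186380*(196869 + (350 - 9826)) = 186380*(196869 - 9476) = 186380*187393 = 34926307340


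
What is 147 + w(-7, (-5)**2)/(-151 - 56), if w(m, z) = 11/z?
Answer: 760714/5175 ≈ 147.00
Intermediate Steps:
147 + w(-7, (-5)**2)/(-151 - 56) = 147 + (11/((-5)**2))/(-151 - 56) = 147 + (11/25)/(-207) = 147 + (11*(1/25))*(-1/207) = 147 + (11/25)*(-1/207) = 147 - 11/5175 = 760714/5175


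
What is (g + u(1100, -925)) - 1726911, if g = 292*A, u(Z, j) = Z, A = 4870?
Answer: -303771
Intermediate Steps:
g = 1422040 (g = 292*4870 = 1422040)
(g + u(1100, -925)) - 1726911 = (1422040 + 1100) - 1726911 = 1423140 - 1726911 = -303771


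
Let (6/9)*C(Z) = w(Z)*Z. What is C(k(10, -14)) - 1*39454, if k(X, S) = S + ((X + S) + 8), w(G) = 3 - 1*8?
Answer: -39379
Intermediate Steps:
w(G) = -5 (w(G) = 3 - 8 = -5)
k(X, S) = 8 + X + 2*S (k(X, S) = S + ((S + X) + 8) = S + (8 + S + X) = 8 + X + 2*S)
C(Z) = -15*Z/2 (C(Z) = 3*(-5*Z)/2 = -15*Z/2)
C(k(10, -14)) - 1*39454 = -15*(8 + 10 + 2*(-14))/2 - 1*39454 = -15*(8 + 10 - 28)/2 - 39454 = -15/2*(-10) - 39454 = 75 - 39454 = -39379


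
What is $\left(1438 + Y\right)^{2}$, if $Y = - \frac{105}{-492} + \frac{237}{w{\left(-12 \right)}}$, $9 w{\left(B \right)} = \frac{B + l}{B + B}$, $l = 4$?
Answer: $\frac{1652003801809}{26896} \approx 6.1422 \cdot 10^{7}$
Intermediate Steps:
$w{\left(B \right)} = \frac{4 + B}{18 B}$ ($w{\left(B \right)} = \frac{\left(B + 4\right) \frac{1}{B + B}}{9} = \frac{\left(4 + B\right) \frac{1}{2 B}}{9} = \frac{\frac{1}{2} \frac{1}{B} \left(4 + B\right)}{9} = \frac{4 + B}{18 B}$)
$Y = \frac{1049471}{164}$ ($Y = - \frac{105}{-492} + \frac{237}{\frac{1}{18} \frac{1}{-12} \left(4 - 12\right)} = \left(-105\right) \left(- \frac{1}{492}\right) + \frac{237}{\frac{1}{18} \left(- \frac{1}{12}\right) \left(-8\right)} = \frac{35}{164} + 237 \frac{1}{\frac{1}{27}} = \frac{35}{164} + 237 \cdot 27 = \frac{35}{164} + 6399 = \frac{1049471}{164} \approx 6399.2$)
$\left(1438 + Y\right)^{2} = \left(1438 + \frac{1049471}{164}\right)^{2} = \left(\frac{1285303}{164}\right)^{2} = \frac{1652003801809}{26896}$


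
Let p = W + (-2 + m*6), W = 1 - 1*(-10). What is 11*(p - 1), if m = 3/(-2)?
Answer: -11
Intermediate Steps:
m = -3/2 (m = 3*(-1/2) = -3/2 ≈ -1.5000)
W = 11 (W = 1 + 10 = 11)
p = 0 (p = 11 + (-2 - 3/2*6) = 11 + (-2 - 9) = 11 - 11 = 0)
11*(p - 1) = 11*(0 - 1) = 11*(-1) = -11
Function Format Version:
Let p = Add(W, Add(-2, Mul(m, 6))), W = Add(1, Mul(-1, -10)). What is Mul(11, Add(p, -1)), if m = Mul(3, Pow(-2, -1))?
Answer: -11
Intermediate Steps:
m = Rational(-3, 2) (m = Mul(3, Rational(-1, 2)) = Rational(-3, 2) ≈ -1.5000)
W = 11 (W = Add(1, 10) = 11)
p = 0 (p = Add(11, Add(-2, Mul(Rational(-3, 2), 6))) = Add(11, Add(-2, -9)) = Add(11, -11) = 0)
Mul(11, Add(p, -1)) = Mul(11, Add(0, -1)) = Mul(11, -1) = -11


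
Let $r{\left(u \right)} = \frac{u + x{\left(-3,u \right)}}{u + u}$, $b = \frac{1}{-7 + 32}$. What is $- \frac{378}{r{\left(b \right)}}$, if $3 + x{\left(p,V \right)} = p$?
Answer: $\frac{756}{149} \approx 5.0738$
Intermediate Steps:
$x{\left(p,V \right)} = -3 + p$
$b = \frac{1}{25} \approx 0.04$
$r{\left(u \right)} = \frac{-6 + u}{2 u}$ ($r{\left(u \right)} = \frac{u - 6}{u + u} = \frac{u - 6}{2 u} = \left(-6 + u\right) \frac{1}{2 u} = \frac{-6 + u}{2 u}$)
$- \frac{378}{r{\left(b \right)}} = - \frac{378}{\frac{1}{2} \frac{1}{\frac{1}{25}} \left(-6 + \frac{1}{25}\right)} = - \frac{378}{\frac{1}{2} \cdot 25 \left(- \frac{149}{25}\right)} = - \frac{378}{- \frac{149}{2}} = \left(-378\right) \left(- \frac{2}{149}\right) = \frac{756}{149}$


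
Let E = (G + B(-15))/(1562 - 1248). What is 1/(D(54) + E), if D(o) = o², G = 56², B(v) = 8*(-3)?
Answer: 157/459368 ≈ 0.00034177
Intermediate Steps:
B(v) = -24
G = 3136
E = 1556/157 (E = (3136 - 24)/(1562 - 1248) = 3112/314 = 3112*(1/314) = 1556/157 ≈ 9.9108)
1/(D(54) + E) = 1/(54² + 1556/157) = 1/(2916 + 1556/157) = 1/(459368/157) = 157/459368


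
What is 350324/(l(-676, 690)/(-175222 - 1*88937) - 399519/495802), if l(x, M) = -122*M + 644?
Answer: -3529394664839064/4932247973 ≈ -7.1558e+5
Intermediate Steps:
l(x, M) = 644 - 122*M
350324/(l(-676, 690)/(-175222 - 1*88937) - 399519/495802) = 350324/((644 - 122*690)/(-175222 - 1*88937) - 399519/495802) = 350324/((644 - 84180)/(-175222 - 88937) - 399519*1/495802) = 350324/(-83536/(-264159) - 399519/495802) = 350324/(-83536*(-1/264159) - 399519/495802) = 350324/(83536/264159 - 399519/495802) = 350324/(-64119223649/130970560518) = 350324*(-130970560518/64119223649) = -3529394664839064/4932247973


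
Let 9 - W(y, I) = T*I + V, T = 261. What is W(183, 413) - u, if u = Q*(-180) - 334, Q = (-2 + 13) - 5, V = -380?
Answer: -105990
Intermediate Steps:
W(y, I) = 389 - 261*I (W(y, I) = 9 - (261*I - 380) = 9 - (-380 + 261*I) = 9 + (380 - 261*I) = 389 - 261*I)
Q = 6 (Q = 11 - 5 = 6)
u = -1414 (u = 6*(-180) - 334 = -1080 - 334 = -1414)
W(183, 413) - u = (389 - 261*413) - 1*(-1414) = (389 - 107793) + 1414 = -107404 + 1414 = -105990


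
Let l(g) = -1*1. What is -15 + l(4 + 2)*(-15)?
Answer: 0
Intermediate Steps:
l(g) = -1
-15 + l(4 + 2)*(-15) = -15 - 1*(-15) = -15 + 15 = 0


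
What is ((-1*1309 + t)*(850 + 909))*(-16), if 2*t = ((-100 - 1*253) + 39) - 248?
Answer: 44748960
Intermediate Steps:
t = -281 (t = (((-100 - 1*253) + 39) - 248)/2 = (((-100 - 253) + 39) - 248)/2 = ((-353 + 39) - 248)/2 = (-314 - 248)/2 = (½)*(-562) = -281)
((-1*1309 + t)*(850 + 909))*(-16) = ((-1*1309 - 281)*(850 + 909))*(-16) = ((-1309 - 281)*1759)*(-16) = -1590*1759*(-16) = -2796810*(-16) = 44748960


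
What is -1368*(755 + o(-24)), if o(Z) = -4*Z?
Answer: -1164168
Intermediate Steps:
-1368*(755 + o(-24)) = -1368*(755 - 4*(-24)) = -1368*(755 + 96) = -1368*851 = -1164168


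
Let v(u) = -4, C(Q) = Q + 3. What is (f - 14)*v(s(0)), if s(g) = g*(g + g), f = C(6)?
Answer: 20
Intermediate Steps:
C(Q) = 3 + Q
f = 9 (f = 3 + 6 = 9)
s(g) = 2*g² (s(g) = g*(2*g) = 2*g²)
(f - 14)*v(s(0)) = (9 - 14)*(-4) = -5*(-4) = 20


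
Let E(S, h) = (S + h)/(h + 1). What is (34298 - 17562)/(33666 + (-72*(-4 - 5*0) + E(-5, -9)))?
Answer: 66944/135823 ≈ 0.49288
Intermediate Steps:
E(S, h) = (S + h)/(1 + h)
(34298 - 17562)/(33666 + (-72*(-4 - 5*0) + E(-5, -9))) = (34298 - 17562)/(33666 + (-72*(-4 - 5*0) + (-5 - 9)/(1 - 9))) = 16736/(33666 + (-72*(-4 + 0) - 14/(-8))) = 16736/(33666 + (-72*(-4) - 1/8*(-14))) = 16736/(33666 + (288 + 7/4)) = 16736/(33666 + 1159/4) = 16736/(135823/4) = 16736*(4/135823) = 66944/135823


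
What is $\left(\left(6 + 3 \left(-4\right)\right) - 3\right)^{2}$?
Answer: $81$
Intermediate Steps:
$\left(\left(6 + 3 \left(-4\right)\right) - 3\right)^{2} = \left(\left(6 - 12\right) - 3\right)^{2} = \left(-6 - 3\right)^{2} = \left(-9\right)^{2} = 81$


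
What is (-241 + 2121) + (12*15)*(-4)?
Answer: 1160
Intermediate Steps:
(-241 + 2121) + (12*15)*(-4) = 1880 + 180*(-4) = 1880 - 720 = 1160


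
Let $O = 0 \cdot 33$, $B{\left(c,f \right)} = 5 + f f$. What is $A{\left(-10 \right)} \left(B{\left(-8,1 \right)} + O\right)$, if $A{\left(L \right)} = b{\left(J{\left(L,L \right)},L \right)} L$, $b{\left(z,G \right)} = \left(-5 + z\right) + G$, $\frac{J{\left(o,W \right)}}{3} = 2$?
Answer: $540$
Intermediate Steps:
$J{\left(o,W \right)} = 6$ ($J{\left(o,W \right)} = 3 \cdot 2 = 6$)
$B{\left(c,f \right)} = 5 + f^{2}$
$O = 0$
$b{\left(z,G \right)} = -5 + G + z$
$A{\left(L \right)} = L \left(1 + L\right)$ ($A{\left(L \right)} = \left(-5 + L + 6\right) L = \left(1 + L\right) L = L \left(1 + L\right)$)
$A{\left(-10 \right)} \left(B{\left(-8,1 \right)} + O\right) = - 10 \left(1 - 10\right) \left(\left(5 + 1^{2}\right) + 0\right) = \left(-10\right) \left(-9\right) \left(\left(5 + 1\right) + 0\right) = 90 \left(6 + 0\right) = 90 \cdot 6 = 540$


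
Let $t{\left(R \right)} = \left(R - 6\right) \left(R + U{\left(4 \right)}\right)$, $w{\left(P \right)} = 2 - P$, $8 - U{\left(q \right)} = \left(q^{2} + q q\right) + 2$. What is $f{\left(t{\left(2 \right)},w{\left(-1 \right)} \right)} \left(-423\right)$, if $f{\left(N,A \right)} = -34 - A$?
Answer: $15651$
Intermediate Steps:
$U{\left(q \right)} = 6 - 2 q^{2}$ ($U{\left(q \right)} = 8 - \left(\left(q^{2} + q q\right) + 2\right) = 8 - \left(\left(q^{2} + q^{2}\right) + 2\right) = 8 - \left(2 q^{2} + 2\right) = 8 - \left(2 + 2 q^{2}\right) = 6 - 2 q^{2}$)
$t{\left(R \right)} = \left(-26 + R\right) \left(-6 + R\right)$ ($t{\left(R \right)} = \left(R - 6\right) \left(R + \left(6 - 2 \cdot 4^{2}\right)\right) = \left(-6 + R\right) \left(R + \left(6 - 32\right)\right) = \left(-6 + R\right) \left(R - 26\right) = \left(-6 + R\right) \left(-26 + R\right) = \left(-26 + R\right) \left(-6 + R\right)$)
$f{\left(t{\left(2 \right)},w{\left(-1 \right)} \right)} \left(-423\right) = \left(-34 - \left(2 - -1\right)\right) \left(-423\right) = \left(-34 - \left(2 + 1\right)\right) \left(-423\right) = \left(-34 - 3\right) \left(-423\right) = \left(-37\right) \left(-423\right) = 15651$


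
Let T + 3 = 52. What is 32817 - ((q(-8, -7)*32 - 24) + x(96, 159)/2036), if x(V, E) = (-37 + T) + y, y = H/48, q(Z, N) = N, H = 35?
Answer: 3231375709/97728 ≈ 33065.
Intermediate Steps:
T = 49 (T = -3 + 52 = 49)
y = 35/48 ≈ 0.72917
x(V, E) = 611/48 (x(V, E) = (-37 + 49) + 35/48 = 12 + 35/48 = 611/48)
32817 - ((q(-8, -7)*32 - 24) + x(96, 159)/2036) = 32817 - ((-7*32 - 24) + (611/48)/2036) = 32817 - ((-224 - 24) + (611/48)*(1/2036)) = 32817 - (-248 + 611/97728) = 32817 - 1*(-24235933/97728) = 32817 + 24235933/97728 = 3231375709/97728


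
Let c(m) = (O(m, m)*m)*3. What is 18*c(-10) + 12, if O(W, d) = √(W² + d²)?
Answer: 12 - 5400*√2 ≈ -7624.8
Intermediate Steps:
c(m) = 3*m*√2*√(m²) (c(m) = (√(m² + m²)*m)*3 = (√(2*m²)*m)*3 = ((√2*√(m²))*m)*3 = (m*√2*√(m²))*3 = 3*m*√2*√(m²))
18*c(-10) + 12 = 18*(3*(-10)*√2*√((-10)²)) + 12 = 18*(3*(-10)*√2*√100) + 12 = 18*(3*(-10)*√2*10) + 12 = 18*(-300*√2) + 12 = -5400*√2 + 12 = 12 - 5400*√2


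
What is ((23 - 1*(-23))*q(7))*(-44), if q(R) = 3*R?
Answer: -42504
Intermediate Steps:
((23 - 1*(-23))*q(7))*(-44) = ((23 - 1*(-23))*(3*7))*(-44) = ((23 + 23)*21)*(-44) = (46*21)*(-44) = 966*(-44) = -42504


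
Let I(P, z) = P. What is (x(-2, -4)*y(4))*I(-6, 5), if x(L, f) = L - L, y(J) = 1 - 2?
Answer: 0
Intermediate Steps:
y(J) = -1
x(L, f) = 0
(x(-2, -4)*y(4))*I(-6, 5) = (0*(-1))*(-6) = 0*(-6) = 0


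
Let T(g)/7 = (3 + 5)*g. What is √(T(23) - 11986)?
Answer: I*√10698 ≈ 103.43*I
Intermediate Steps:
T(g) = 56*g (T(g) = 7*((3 + 5)*g) = 7*(8*g) = 56*g)
√(T(23) - 11986) = √(56*23 - 11986) = √(1288 - 11986) = √(-10698) = I*√10698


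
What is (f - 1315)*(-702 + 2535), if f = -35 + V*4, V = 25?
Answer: -2291250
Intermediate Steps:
f = 65 (f = -35 + 25*4 = -35 + 100 = 65)
(f - 1315)*(-702 + 2535) = (65 - 1315)*(-702 + 2535) = -1250*1833 = -2291250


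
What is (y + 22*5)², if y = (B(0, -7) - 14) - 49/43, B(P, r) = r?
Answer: 14273284/1849 ≈ 7719.5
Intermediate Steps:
y = -952/43 (y = (-7 - 14) - 49/43 = -21 - 49*1/43 = -21 - 49/43 = -952/43 ≈ -22.140)
(y + 22*5)² = (-952/43 + 22*5)² = (-952/43 + 110)² = (3778/43)² = 14273284/1849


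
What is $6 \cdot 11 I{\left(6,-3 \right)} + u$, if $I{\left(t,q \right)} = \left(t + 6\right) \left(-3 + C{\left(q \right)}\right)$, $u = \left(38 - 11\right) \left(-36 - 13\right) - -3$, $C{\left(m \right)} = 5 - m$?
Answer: $2640$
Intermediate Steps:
$u = -1320$ ($u = 27 \left(-49\right) + 3 = -1323 + 3 = -1320$)
$I{\left(t,q \right)} = \left(2 - q\right) \left(6 + t\right)$ ($I{\left(t,q \right)} = \left(t + 6\right) \left(-3 - \left(-5 + q\right)\right) = \left(6 + t\right) \left(2 - q\right) = \left(2 - q\right) \left(6 + t\right)$)
$6 \cdot 11 I{\left(6,-3 \right)} + u = 6 \cdot 11 \left(12 - -18 + 2 \cdot 6 - \left(-3\right) 6\right) - 1320 = 66 \left(12 + 18 + 12 + 18\right) - 1320 = 66 \cdot 60 - 1320 = 3960 - 1320 = 2640$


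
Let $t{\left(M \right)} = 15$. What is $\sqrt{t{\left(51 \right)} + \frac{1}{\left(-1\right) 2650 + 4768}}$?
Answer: $\frac{\sqrt{67290978}}{2118} \approx 3.873$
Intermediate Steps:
$\sqrt{t{\left(51 \right)} + \frac{1}{\left(-1\right) 2650 + 4768}} = \sqrt{15 + \frac{1}{\left(-1\right) 2650 + 4768}} = \sqrt{15 + \frac{1}{-2650 + 4768}} = \sqrt{15 + \frac{1}{2118}} = \sqrt{\frac{31771}{2118}} = \frac{\sqrt{67290978}}{2118}$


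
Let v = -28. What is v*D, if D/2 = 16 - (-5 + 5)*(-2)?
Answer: -896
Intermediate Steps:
D = 32 (D = 2*(16 - (-5 + 5)*(-2)) = 2*(16 - 0*(-2)) = 2*(16 - 1*0) = 2*(16 + 0) = 2*16 = 32)
v*D = -28*32 = -896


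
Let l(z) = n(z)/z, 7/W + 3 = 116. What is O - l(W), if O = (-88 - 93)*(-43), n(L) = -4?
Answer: 54933/7 ≈ 7847.6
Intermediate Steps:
W = 7/113 (W = 7/(-3 + 116) = 7/113 ≈ 0.061947)
O = 7783 (O = -181*(-43) = 7783)
l(z) = -4/z
O - l(W) = 7783 - (-4)/7/113 = 7783 - (-4)*113/7 = 7783 - 1*(-452/7) = 7783 + 452/7 = 54933/7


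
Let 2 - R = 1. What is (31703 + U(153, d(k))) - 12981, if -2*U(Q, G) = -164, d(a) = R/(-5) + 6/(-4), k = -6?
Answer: 18804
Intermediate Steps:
R = 1 (R = 2 - 1*1 = 2 - 1 = 1)
d(a) = -17/10 (d(a) = 1/(-5) + 6/(-4) = 1*(-⅕) + 6*(-¼) = -⅕ - 3/2 = -17/10)
U(Q, G) = 82 (U(Q, G) = -½*(-164) = 82)
(31703 + U(153, d(k))) - 12981 = (31703 + 82) - 12981 = 31785 - 12981 = 18804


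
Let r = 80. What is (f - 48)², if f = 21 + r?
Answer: 2809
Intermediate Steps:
f = 101 (f = 21 + 80 = 101)
(f - 48)² = (101 - 48)² = 53² = 2809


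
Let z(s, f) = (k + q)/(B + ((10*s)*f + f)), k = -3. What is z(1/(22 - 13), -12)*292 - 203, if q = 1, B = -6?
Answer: -8665/47 ≈ -184.36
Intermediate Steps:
z(s, f) = -2/(-6 + f + 10*f*s) (z(s, f) = (-3 + 1)/(-6 + ((10*s)*f + f)) = -2/(-6 + (10*f*s + f)) = -2/(-6 + (f + 10*f*s)) = -2/(-6 + f + 10*f*s))
z(1/(22 - 13), -12)*292 - 203 = -2/(-6 - 12 + 10*(-12)/(22 - 13))*292 - 203 = -2/(-6 - 12 + 10*(-12)/9)*292 - 203 = -2/(-6 - 12 + 10*(-12)*(1/9))*292 - 203 = -2/(-6 - 12 - 40/3)*292 - 203 = -2/(-94/3)*292 - 203 = -2*(-3/94)*292 - 203 = (3/47)*292 - 203 = 876/47 - 203 = -8665/47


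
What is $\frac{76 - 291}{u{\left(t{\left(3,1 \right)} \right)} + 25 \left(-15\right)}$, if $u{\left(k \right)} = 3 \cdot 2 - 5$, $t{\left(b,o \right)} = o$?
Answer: $\frac{215}{374} \approx 0.57487$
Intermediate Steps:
$u{\left(k \right)} = 1$ ($u{\left(k \right)} = 6 - 5 = 1$)
$\frac{76 - 291}{u{\left(t{\left(3,1 \right)} \right)} + 25 \left(-15\right)} = \frac{76 - 291}{1 + 25 \left(-15\right)} = - \frac{215}{1 - 375} = - \frac{215}{-374} = \left(-215\right) \left(- \frac{1}{374}\right) = \frac{215}{374}$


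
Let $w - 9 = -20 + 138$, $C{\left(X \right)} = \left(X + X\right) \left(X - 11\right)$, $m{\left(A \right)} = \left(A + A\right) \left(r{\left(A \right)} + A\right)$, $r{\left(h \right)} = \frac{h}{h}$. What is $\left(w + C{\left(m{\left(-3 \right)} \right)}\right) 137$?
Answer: $20687$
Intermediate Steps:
$r{\left(h \right)} = 1$
$m{\left(A \right)} = 2 A \left(1 + A\right)$ ($m{\left(A \right)} = \left(A + A\right) \left(1 + A\right) = 2 A \left(1 + A\right)$)
$C{\left(X \right)} = 2 X \left(-11 + X\right)$
$w = 127$ ($w = 9 + \left(-20 + 138\right) = 9 + 118 = 127$)
$\left(w + C{\left(m{\left(-3 \right)} \right)}\right) 137 = \left(127 + 2 \cdot 2 \left(-3\right) \left(1 - 3\right) \left(-11 + 2 \left(-3\right) \left(1 - 3\right)\right)\right) 137 = \left(127 + 2 \cdot 2 \left(-3\right) \left(-2\right) \left(-11 + 2 \left(-3\right) \left(-2\right)\right)\right) 137 = \left(127 + 2 \cdot 12 \left(-11 + 12\right)\right) 137 = \left(127 + 2 \cdot 12 \cdot 1\right) 137 = \left(127 + 24\right) 137 = 151 \cdot 137 = 20687$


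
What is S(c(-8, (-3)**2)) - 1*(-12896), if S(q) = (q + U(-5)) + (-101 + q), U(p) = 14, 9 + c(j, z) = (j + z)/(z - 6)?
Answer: 38375/3 ≈ 12792.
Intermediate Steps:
c(j, z) = -9 + (j + z)/(-6 + z) (c(j, z) = -9 + (j + z)/(z - 6) = -9 + (j + z)/(-6 + z))
S(q) = -87 + 2*q (S(q) = (q + 14) + (-101 + q) = (14 + q) + (-101 + q) = -87 + 2*q)
S(c(-8, (-3)**2)) - 1*(-12896) = (-87 + 2*((54 - 8 - 8*(-3)**2)/(-6 + (-3)**2))) - 1*(-12896) = (-87 + 2*((54 - 8 - 8*9)/(-6 + 9))) + 12896 = (-87 + 2*((54 - 8 - 72)/3)) + 12896 = (-87 + 2*((1/3)*(-26))) + 12896 = (-87 + 2*(-26/3)) + 12896 = (-87 - 52/3) + 12896 = -313/3 + 12896 = 38375/3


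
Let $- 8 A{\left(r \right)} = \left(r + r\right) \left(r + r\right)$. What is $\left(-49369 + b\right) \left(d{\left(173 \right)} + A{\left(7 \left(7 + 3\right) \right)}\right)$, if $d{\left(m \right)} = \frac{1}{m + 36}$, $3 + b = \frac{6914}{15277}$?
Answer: $\frac{386212512767370}{3192893} \approx 1.2096 \cdot 10^{8}$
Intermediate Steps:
$b = - \frac{38917}{15277}$ ($b = -3 + \frac{6914}{15277} = - \frac{38917}{15277} \approx -2.5474$)
$A{\left(r \right)} = - \frac{r^{2}}{2}$ ($A{\left(r \right)} = - \frac{\left(r + r\right) \left(r + r\right)}{8} = - \frac{2 r 2 r}{8} = - \frac{4 r^{2}}{8} = - \frac{r^{2}}{2}$)
$d{\left(m \right)} = \frac{1}{36 + m}$
$\left(-49369 + b\right) \left(d{\left(173 \right)} + A{\left(7 \left(7 + 3\right) \right)}\right) = \left(-49369 - \frac{38917}{15277}\right) \left(\frac{1}{36 + 173} - \frac{\left(7 \left(7 + 3\right)\right)^{2}}{2}\right) = - \frac{754249130 \left(\frac{1}{209} - \frac{\left(7 \cdot 10\right)^{2}}{2}\right)}{15277} = - \frac{754249130 \left(\frac{1}{209} - \frac{70^{2}}{2}\right)}{15277} = - \frac{754249130 \left(\frac{1}{209} - 2450\right)}{15277} = \left(- \frac{754249130}{15277}\right) \left(- \frac{512049}{209}\right) = \frac{386212512767370}{3192893}$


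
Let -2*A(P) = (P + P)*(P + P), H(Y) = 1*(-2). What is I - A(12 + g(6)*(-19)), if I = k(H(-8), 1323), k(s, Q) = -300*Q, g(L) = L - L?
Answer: -396612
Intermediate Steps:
H(Y) = -2
g(L) = 0
A(P) = -2*P² (A(P) = -(P + P)*(P + P)/2 = -2*P*2*P/2 = -2*P²)
I = -396900 (I = -300*1323 = -396900)
I - A(12 + g(6)*(-19)) = -396900 - (-2)*(12 + 0*(-19))² = -396900 - (-2)*(12 + 0)² = -396900 - (-2)*12² = -396900 - (-2)*144 = -396900 - 1*(-288) = -396900 + 288 = -396612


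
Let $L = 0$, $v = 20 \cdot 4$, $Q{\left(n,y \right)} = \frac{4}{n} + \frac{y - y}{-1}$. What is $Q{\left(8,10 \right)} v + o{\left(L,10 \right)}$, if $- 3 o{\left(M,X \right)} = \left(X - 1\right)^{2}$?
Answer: $13$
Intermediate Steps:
$Q{\left(n,y \right)} = \frac{4}{n}$ ($Q{\left(n,y \right)} = \frac{4}{n} + 0 \left(-1\right) = \frac{4}{n} + 0 = \frac{4}{n}$)
$v = 80$
$o{\left(M,X \right)} = - \frac{\left(-1 + X\right)^{2}}{3}$ ($o{\left(M,X \right)} = - \frac{\left(X - 1\right)^{2}}{3} = - \frac{\left(-1 + X\right)^{2}}{3}$)
$Q{\left(8,10 \right)} v + o{\left(L,10 \right)} = \frac{4}{8} \cdot 80 - \frac{\left(-1 + 10\right)^{2}}{3} = 4 \cdot \frac{1}{8} \cdot 80 - \frac{9^{2}}{3} = \frac{1}{2} \cdot 80 - 27 = 40 - 27 = 13$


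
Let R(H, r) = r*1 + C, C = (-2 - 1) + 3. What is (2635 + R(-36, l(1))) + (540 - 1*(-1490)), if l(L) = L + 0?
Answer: 4666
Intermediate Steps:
C = 0 (C = -3 + 3 = 0)
l(L) = L
R(H, r) = r (R(H, r) = r*1 + 0 = r + 0 = r)
(2635 + R(-36, l(1))) + (540 - 1*(-1490)) = (2635 + 1) + (540 - 1*(-1490)) = 2636 + (540 + 1490) = 2636 + 2030 = 4666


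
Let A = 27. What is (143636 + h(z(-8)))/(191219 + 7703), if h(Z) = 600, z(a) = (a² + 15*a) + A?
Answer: 72118/99461 ≈ 0.72509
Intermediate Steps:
z(a) = 27 + a² + 15*a (z(a) = (a² + 15*a) + 27 = 27 + a² + 15*a)
(143636 + h(z(-8)))/(191219 + 7703) = (143636 + 600)/(191219 + 7703) = 144236/198922 = 144236*(1/198922) = 72118/99461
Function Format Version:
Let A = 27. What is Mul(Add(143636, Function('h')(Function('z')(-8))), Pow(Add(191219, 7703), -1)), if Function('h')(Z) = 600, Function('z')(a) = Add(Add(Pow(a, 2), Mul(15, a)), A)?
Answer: Rational(72118, 99461) ≈ 0.72509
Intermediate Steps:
Function('z')(a) = Add(27, Pow(a, 2), Mul(15, a)) (Function('z')(a) = Add(Add(Pow(a, 2), Mul(15, a)), 27) = Add(27, Pow(a, 2), Mul(15, a)))
Mul(Add(143636, Function('h')(Function('z')(-8))), Pow(Add(191219, 7703), -1)) = Mul(Add(143636, 600), Pow(Add(191219, 7703), -1)) = Mul(144236, Pow(198922, -1)) = Mul(144236, Rational(1, 198922)) = Rational(72118, 99461)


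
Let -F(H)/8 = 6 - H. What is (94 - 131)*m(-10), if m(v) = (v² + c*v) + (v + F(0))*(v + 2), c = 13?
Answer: -16058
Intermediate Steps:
F(H) = -48 + 8*H (F(H) = -8*(6 - H) = -48 + 8*H)
m(v) = v² + 13*v + (-48 + v)*(2 + v) (m(v) = (v² + 13*v) + (v + (-48 + 8*0))*(v + 2) = (v² + 13*v) + (v + (-48 + 0))*(2 + v) = (v² + 13*v) + (v - 48)*(2 + v) = (v² + 13*v) + (-48 + v)*(2 + v) = v² + 13*v + (-48 + v)*(2 + v))
(94 - 131)*m(-10) = (94 - 131)*(-96 - 33*(-10) + 2*(-10)²) = -37*(-96 + 330 + 2*100) = -37*(-96 + 330 + 200) = -37*434 = -16058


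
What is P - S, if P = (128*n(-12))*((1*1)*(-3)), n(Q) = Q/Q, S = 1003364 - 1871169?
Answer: 867421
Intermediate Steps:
S = -867805
n(Q) = 1
P = -384 (P = (128*1)*((1*1)*(-3)) = 128*(1*(-3)) = 128*(-3) = -384)
P - S = -384 - 1*(-867805) = -384 + 867805 = 867421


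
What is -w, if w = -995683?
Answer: 995683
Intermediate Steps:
-w = -1*(-995683) = 995683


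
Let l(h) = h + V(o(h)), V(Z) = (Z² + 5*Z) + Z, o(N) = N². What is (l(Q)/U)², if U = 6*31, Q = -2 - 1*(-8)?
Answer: 64009/961 ≈ 66.607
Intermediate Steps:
Q = 6 (Q = -2 + 8 = 6)
V(Z) = Z² + 6*Z
l(h) = h + h²*(6 + h²)
U = 186
(l(Q)/U)² = ((6*(1 + 6*(6 + 6²)))/186)² = ((6*(1 + 6*(6 + 36)))*(1/186))² = ((6*(1 + 6*42))*(1/186))² = ((6*(1 + 252))*(1/186))² = ((6*253)*(1/186))² = (1518*(1/186))² = (253/31)² = 64009/961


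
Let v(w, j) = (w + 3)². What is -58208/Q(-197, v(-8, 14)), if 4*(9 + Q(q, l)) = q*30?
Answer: 116416/2973 ≈ 39.158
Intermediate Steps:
v(w, j) = (3 + w)²
Q(q, l) = -9 + 15*q/2 (Q(q, l) = -9 + (q*30)/4 = -9 + (30*q)/4 = -9 + 15*q/2)
-58208/Q(-197, v(-8, 14)) = -58208/(-9 + (15/2)*(-197)) = -58208/(-9 - 2955/2) = -58208/(-2973/2) = -58208*(-2/2973) = 116416/2973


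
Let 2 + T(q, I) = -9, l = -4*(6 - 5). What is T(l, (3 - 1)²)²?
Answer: 121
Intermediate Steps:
l = -4 (l = -4*1 = -4)
T(q, I) = -11 (T(q, I) = -2 - 9 = -11)
T(l, (3 - 1)²)² = (-11)² = 121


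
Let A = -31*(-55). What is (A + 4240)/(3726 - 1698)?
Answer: 5945/2028 ≈ 2.9315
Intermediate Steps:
A = 1705
(A + 4240)/(3726 - 1698) = (1705 + 4240)/(3726 - 1698) = 5945/2028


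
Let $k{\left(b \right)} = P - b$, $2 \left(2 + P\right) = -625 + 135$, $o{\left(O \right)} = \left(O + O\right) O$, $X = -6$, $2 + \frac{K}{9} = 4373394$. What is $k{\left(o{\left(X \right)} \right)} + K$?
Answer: $39360209$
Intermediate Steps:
$K = 39360528$ ($K = -18 + 9 \cdot 4373394 = -18 + 39360546 = 39360528$)
$o{\left(O \right)} = 2 O^{2}$ ($o{\left(O \right)} = 2 O O = 2 O^{2}$)
$P = -247$ ($P = -2 + \frac{-625 + 135}{2} = -2 + \frac{1}{2} \left(-490\right) = -2 - 245 = -247$)
$k{\left(b \right)} = -247 - b$
$k{\left(o{\left(X \right)} \right)} + K = \left(-247 - 2 \left(-6\right)^{2}\right) + 39360528 = \left(-247 - 2 \cdot 36\right) + 39360528 = \left(-247 - 72\right) + 39360528 = -319 + 39360528 = 39360209$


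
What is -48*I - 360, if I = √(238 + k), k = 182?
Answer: -360 - 96*√105 ≈ -1343.7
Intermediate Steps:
I = 2*√105 (I = √(238 + 182) = √420 = 2*√105 ≈ 20.494)
-48*I - 360 = -96*√105 - 360 = -360 - 96*√105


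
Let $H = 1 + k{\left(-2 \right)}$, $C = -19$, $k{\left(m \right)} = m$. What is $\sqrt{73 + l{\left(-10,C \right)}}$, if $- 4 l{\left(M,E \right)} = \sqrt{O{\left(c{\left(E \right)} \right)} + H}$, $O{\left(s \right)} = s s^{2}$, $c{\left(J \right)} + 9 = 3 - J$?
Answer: $\frac{\sqrt{292 - 6 \sqrt{61}}}{2} \approx 7.8285$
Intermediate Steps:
$c{\left(J \right)} = -6 - J$ ($c{\left(J \right)} = -9 - \left(-3 + J\right) = -6 - J$)
$H = -1$ ($H = 1 - 2 = -1$)
$O{\left(s \right)} = s^{3}$
$l{\left(M,E \right)} = - \frac{\sqrt{-1 + \left(-6 - E\right)^{3}}}{4}$ ($l{\left(M,E \right)} = - \frac{\sqrt{\left(-6 - E\right)^{3} - 1}}{4} = - \frac{\sqrt{-1 + \left(-6 - E\right)^{3}}}{4}$)
$\sqrt{73 + l{\left(-10,C \right)}} = \sqrt{73 - \frac{\sqrt{-1 - \left(6 - 19\right)^{3}}}{4}} = \sqrt{73 - \frac{\sqrt{-1 - \left(-13\right)^{3}}}{4}} = \sqrt{73 - \frac{\sqrt{-1 - -2197}}{4}} = \sqrt{73 - \frac{\sqrt{-1 + 2197}}{4}} = \sqrt{73 - \frac{\sqrt{2196}}{4}} = \sqrt{73 - \frac{6 \sqrt{61}}{4}} = \sqrt{73 - \frac{3 \sqrt{61}}{2}}$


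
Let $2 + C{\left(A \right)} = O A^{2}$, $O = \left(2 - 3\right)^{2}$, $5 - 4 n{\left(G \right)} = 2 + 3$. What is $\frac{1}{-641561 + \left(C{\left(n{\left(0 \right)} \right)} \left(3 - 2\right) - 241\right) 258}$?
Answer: $- \frac{1}{704255} \approx -1.4199 \cdot 10^{-6}$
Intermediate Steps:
$n{\left(G \right)} = 0$ ($n{\left(G \right)} = \frac{5}{4} - \frac{2 + 3}{4} = \frac{5}{4} - \frac{5}{4} = 0$)
$O = 1$ ($O = \left(-1\right)^{2} = 1$)
$C{\left(A \right)} = -2 + A^{2}$ ($C{\left(A \right)} = -2 + 1 A^{2} = -2 + A^{2}$)
$\frac{1}{-641561 + \left(C{\left(n{\left(0 \right)} \right)} \left(3 - 2\right) - 241\right) 258} = \frac{1}{-641561 + \left(\left(-2 + 0^{2}\right) \left(3 - 2\right) - 241\right) 258} = \frac{1}{-641561 + \left(\left(-2 + 0\right) 1 - 241\right) 258} = \frac{1}{-641561 + \left(\left(-2\right) 1 - 241\right) 258} = \frac{1}{-641561 + \left(-2 - 241\right) 258} = \frac{1}{-641561 - 62694} = \frac{1}{-704255} = - \frac{1}{704255}$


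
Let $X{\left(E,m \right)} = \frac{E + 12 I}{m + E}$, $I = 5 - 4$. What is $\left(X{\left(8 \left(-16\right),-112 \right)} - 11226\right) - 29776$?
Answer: $- \frac{2460091}{60} \approx -41002.0$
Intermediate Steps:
$I = 1$
$X{\left(E,m \right)} = \frac{12 + E}{E + m}$ ($X{\left(E,m \right)} = \frac{E + 12 \cdot 1}{m + E} = \frac{E + 12}{E + m} = \frac{12 + E}{E + m}$)
$\left(X{\left(8 \left(-16\right),-112 \right)} - 11226\right) - 29776 = \left(\frac{12 + 8 \left(-16\right)}{8 \left(-16\right) - 112} - 11226\right) - 29776 = \left(\frac{12 - 128}{-128 - 112} - 11226\right) - 29776 = \left(\frac{1}{-240} \left(-116\right) - 11226\right) - 29776 = \left(\left(- \frac{1}{240}\right) \left(-116\right) - 11226\right) - 29776 = \left(\frac{29}{60} - 11226\right) - 29776 = - \frac{673531}{60} - 29776 = - \frac{2460091}{60}$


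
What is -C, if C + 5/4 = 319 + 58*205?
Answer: -48831/4 ≈ -12208.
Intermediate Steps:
C = 48831/4 (C = -5/4 + (319 + 58*205) = -5/4 + (319 + 11890) = -5/4 + 12209 = 48831/4 ≈ 12208.)
-C = -1*48831/4 = -48831/4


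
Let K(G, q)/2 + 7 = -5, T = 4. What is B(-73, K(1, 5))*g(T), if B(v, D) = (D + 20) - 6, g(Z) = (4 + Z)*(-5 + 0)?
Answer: 400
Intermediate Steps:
K(G, q) = -24 (K(G, q) = -14 + 2*(-5) = -14 - 10 = -24)
g(Z) = -20 - 5*Z (g(Z) = (4 + Z)*(-5) = -20 - 5*Z)
B(v, D) = 14 + D (B(v, D) = (20 + D) - 6 = 14 + D)
B(-73, K(1, 5))*g(T) = (14 - 24)*(-20 - 5*4) = -10*(-20 - 20) = -10*(-40) = 400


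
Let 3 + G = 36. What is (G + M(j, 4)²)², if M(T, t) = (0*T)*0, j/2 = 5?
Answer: 1089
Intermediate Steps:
j = 10 (j = 2*5 = 10)
M(T, t) = 0 (M(T, t) = 0*0 = 0)
G = 33 (G = -3 + 36 = 33)
(G + M(j, 4)²)² = (33 + 0²)² = (33 + 0)² = 33² = 1089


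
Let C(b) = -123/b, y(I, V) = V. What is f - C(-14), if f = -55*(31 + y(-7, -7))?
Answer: -18603/14 ≈ -1328.8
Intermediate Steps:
f = -1320 (f = -55*(31 - 7) = -55*24 = -1320)
f - C(-14) = -1320 - (-123)/(-14) = -1320 - (-123)*(-1)/14 = -1320 - 1*123/14 = -1320 - 123/14 = -18603/14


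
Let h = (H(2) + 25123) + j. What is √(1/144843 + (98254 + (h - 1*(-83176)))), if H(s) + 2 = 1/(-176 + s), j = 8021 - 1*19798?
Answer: √13746178540214881302/8400894 ≈ 441.33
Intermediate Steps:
j = -11777 (j = 8021 - 19798 = -11777)
H(s) = -2 + 1/(-176 + s)
h = 2321855/174 (h = ((353 - 2*2)/(-176 + 2) + 25123) - 11777 = ((353 - 4)/(-174) + 25123) - 11777 = (-1/174*349 + 25123) - 11777 = (-349/174 + 25123) - 11777 = 4371053/174 - 11777 = 2321855/174 ≈ 13344.)
√(1/144843 + (98254 + (h - 1*(-83176)))) = √(1/144843 + (98254 + (2321855/174 - 1*(-83176)))) = √(1/144843 + (98254 + (2321855/174 + 83176))) = √(1/144843 + (98254 + 16794479/174)) = √(1/144843 + 33890675/174) = √(1636275679733/8400894) = √13746178540214881302/8400894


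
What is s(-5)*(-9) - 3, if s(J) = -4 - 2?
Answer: 51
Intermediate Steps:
s(J) = -6
s(-5)*(-9) - 3 = -6*(-9) - 3 = 54 - 3 = 51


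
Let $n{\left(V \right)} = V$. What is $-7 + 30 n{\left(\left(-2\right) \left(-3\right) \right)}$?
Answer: $173$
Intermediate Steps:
$-7 + 30 n{\left(\left(-2\right) \left(-3\right) \right)} = -7 + 30 \left(\left(-2\right) \left(-3\right)\right) = -7 + 30 \cdot 6 = -7 + 180 = 173$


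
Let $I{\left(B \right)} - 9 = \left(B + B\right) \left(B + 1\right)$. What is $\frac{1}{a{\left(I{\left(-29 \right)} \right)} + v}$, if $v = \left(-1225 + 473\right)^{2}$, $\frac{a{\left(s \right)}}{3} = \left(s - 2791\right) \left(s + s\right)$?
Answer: $- \frac{1}{10780580} \approx -9.2759 \cdot 10^{-8}$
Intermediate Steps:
$I{\left(B \right)} = 9 + 2 B \left(1 + B\right)$ ($I{\left(B \right)} = 9 + \left(B + B\right) \left(B + 1\right) = 9 + 2 B \left(1 + B\right)$)
$a{\left(s \right)} = 6 s \left(-2791 + s\right)$ ($a{\left(s \right)} = 3 \left(s - 2791\right) \left(s + s\right) = 3 \left(-2791 + s\right) 2 s = 3 \cdot 2 s \left(-2791 + s\right) = 6 s \left(-2791 + s\right)$)
$v = 565504$ ($v = \left(-752\right)^{2} = 565504$)
$\frac{1}{a{\left(I{\left(-29 \right)} \right)} + v} = \frac{1}{6 \left(9 + 2 \left(-29\right) + 2 \left(-29\right)^{2}\right) \left(-2791 + \left(9 + 2 \left(-29\right) + 2 \left(-29\right)^{2}\right)\right) + 565504} = \frac{1}{6 \left(9 - 58 + 2 \cdot 841\right) \left(-2791 + \left(9 - 58 + 2 \cdot 841\right)\right) + 565504} = \frac{1}{6 \left(9 - 58 + 1682\right) \left(-2791 + \left(9 - 58 + 1682\right)\right) + 565504} = \frac{1}{6 \cdot 1633 \left(-2791 + 1633\right) + 565504} = \frac{1}{6 \cdot 1633 \left(-1158\right) + 565504} = \frac{1}{-11346084 + 565504} = \frac{1}{-10780580} = - \frac{1}{10780580}$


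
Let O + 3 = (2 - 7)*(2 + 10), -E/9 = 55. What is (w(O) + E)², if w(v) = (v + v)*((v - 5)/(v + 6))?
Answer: 150332121/361 ≈ 4.1643e+5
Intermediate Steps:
E = -495 (E = -9*55 = -495)
O = -63 (O = -3 + (2 - 7)*(2 + 10) = -3 - 5*12 = -3 - 60 = -63)
w(v) = 2*v*(-5 + v)/(6 + v) (w(v) = (2*v)*((-5 + v)/(6 + v)) = 2*v*(-5 + v)/(6 + v))
(w(O) + E)² = (2*(-63)*(-5 - 63)/(6 - 63) - 495)² = (2*(-63)*(-68)/(-57) - 495)² = (2*(-63)*(-1/57)*(-68) - 495)² = (-2856/19 - 495)² = (-12261/19)² = 150332121/361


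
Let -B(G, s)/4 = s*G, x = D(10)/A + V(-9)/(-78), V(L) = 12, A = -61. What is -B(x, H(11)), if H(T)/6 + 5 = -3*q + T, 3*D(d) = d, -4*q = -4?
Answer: -11904/793 ≈ -15.011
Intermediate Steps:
q = 1 (q = -1/4*(-4) = 1)
D(d) = d/3
H(T) = -48 + 6*T (H(T) = -30 + 6*(-3*1 + T) = -30 + 6*(-3 + T) = -30 + (-18 + 6*T) = -48 + 6*T)
x = -496/2379 (x = ((1/3)*10)/(-61) + 12/(-78) = (10/3)*(-1/61) + 12*(-1/78) = -10/183 - 2/13 = -496/2379 ≈ -0.20849)
B(G, s) = -4*G*s (B(G, s) = -4*s*G = -4*G*s)
-B(x, H(11)) = -(-4)*(-496)*(-48 + 6*11)/2379 = -(-4)*(-496)*(-48 + 66)/2379 = -(-4)*(-496)*18/2379 = -1*11904/793 = -11904/793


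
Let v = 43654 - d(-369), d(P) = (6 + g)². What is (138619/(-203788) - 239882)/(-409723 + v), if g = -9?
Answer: 1253466965/1912879576 ≈ 0.65528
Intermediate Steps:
d(P) = 9 (d(P) = (6 - 9)² = (-3)² = 9)
v = 43645 (v = 43654 - 1*9 = 43654 - 9 = 43645)
(138619/(-203788) - 239882)/(-409723 + v) = (138619/(-203788) - 239882)/(-409723 + 43645) = (138619*(-1/203788) - 239882)/(-366078) = (-10663/15676 - 239882)*(-1/366078) = -3760400895/15676*(-1/366078) = 1253466965/1912879576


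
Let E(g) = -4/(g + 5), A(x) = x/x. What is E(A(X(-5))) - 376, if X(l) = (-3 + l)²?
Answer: -1130/3 ≈ -376.67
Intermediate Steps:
A(x) = 1
E(g) = -4/(5 + g)
E(A(X(-5))) - 376 = -4/(5 + 1) - 376 = -4/6 - 376 = -4*⅙ - 376 = -⅔ - 376 = -1130/3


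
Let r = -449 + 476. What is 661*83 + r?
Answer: 54890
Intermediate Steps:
r = 27
661*83 + r = 661*83 + 27 = 54863 + 27 = 54890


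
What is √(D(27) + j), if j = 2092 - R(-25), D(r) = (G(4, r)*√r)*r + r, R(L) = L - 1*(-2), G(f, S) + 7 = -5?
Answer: 3*√(238 - 108*√3) ≈ 21.411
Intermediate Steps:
G(f, S) = -12 (G(f, S) = -7 - 5 = -12)
R(L) = 2 + L (R(L) = L + 2 = 2 + L)
D(r) = r - 12*r^(3/2) (D(r) = (-12*√r)*r + r = -12*r^(3/2) + r = r - 12*r^(3/2))
j = 2115 (j = 2092 - (2 - 25) = 2092 - 1*(-23) = 2092 + 23 = 2115)
√(D(27) + j) = √((27 - 972*√3) + 2115) = √(2142 - 972*√3)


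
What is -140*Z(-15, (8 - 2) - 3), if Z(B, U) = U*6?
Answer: -2520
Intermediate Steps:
Z(B, U) = 6*U
-140*Z(-15, (8 - 2) - 3) = -840*((8 - 2) - 3) = -840*(6 - 3) = -840*3 = -140*18 = -2520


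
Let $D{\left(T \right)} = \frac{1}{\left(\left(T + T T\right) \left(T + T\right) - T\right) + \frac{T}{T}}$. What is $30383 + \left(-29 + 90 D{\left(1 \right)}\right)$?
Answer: $\frac{60753}{2} \approx 30377.0$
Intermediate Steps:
$D{\left(T \right)} = \frac{1}{1 - T + 2 T \left(T + T^{2}\right)}$ ($D{\left(T \right)} = \frac{1}{\left(\left(T + T^{2}\right) 2 T - T\right) + 1} = \frac{1}{\left(2 T \left(T + T^{2}\right) - T\right) + 1} = \frac{1}{\left(- T + 2 T \left(T + T^{2}\right)\right) + 1} = \frac{1}{1 - T + 2 T \left(T + T^{2}\right)}$)
$30383 + \left(-29 + 90 D{\left(1 \right)}\right) = 30383 - \left(29 - \frac{90}{1 - 1 + 2 \cdot 1^{2} + 2 \cdot 1^{3}}\right) = 30383 - \left(29 - \frac{90}{1 - 1 + 2 \cdot 1 + 2 \cdot 1}\right) = 30383 - \left(29 - \frac{90}{1 - 1 + 2 + 2}\right) = 30383 - \left(29 - \frac{90}{4}\right) = 30383 + \left(-29 + 90 \cdot \frac{1}{4}\right) = 30383 + \left(-29 + \frac{45}{2}\right) = 30383 - \frac{13}{2} = \frac{60753}{2}$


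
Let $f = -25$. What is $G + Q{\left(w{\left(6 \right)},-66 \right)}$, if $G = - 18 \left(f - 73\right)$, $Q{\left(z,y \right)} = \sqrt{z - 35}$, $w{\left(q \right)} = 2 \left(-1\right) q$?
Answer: $1764 + i \sqrt{47} \approx 1764.0 + 6.8557 i$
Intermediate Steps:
$w{\left(q \right)} = - 2 q$
$Q{\left(z,y \right)} = \sqrt{-35 + z}$
$G = 1764$ ($G = - 18 \left(-25 - 73\right) = \left(-18\right) \left(-98\right) = 1764$)
$G + Q{\left(w{\left(6 \right)},-66 \right)} = 1764 + \sqrt{-35 - 12} = 1764 + \sqrt{-47} = 1764 + i \sqrt{47}$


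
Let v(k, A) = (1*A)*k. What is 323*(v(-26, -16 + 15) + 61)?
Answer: 28101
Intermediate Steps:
v(k, A) = A*k
323*(v(-26, -16 + 15) + 61) = 323*((-16 + 15)*(-26) + 61) = 323*(-1*(-26) + 61) = 323*(26 + 61) = 323*87 = 28101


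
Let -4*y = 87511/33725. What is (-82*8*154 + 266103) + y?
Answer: 22269069589/134900 ≈ 1.6508e+5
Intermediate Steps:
y = -87511/134900 (y = -87511/(4*33725) = -1/4*87511/33725 = -87511/134900 ≈ -0.64871)
(-82*8*154 + 266103) + y = (-82*8*154 + 266103) - 87511/134900 = (-656*154 + 266103) - 87511/134900 = (-1*101024 + 266103) - 87511/134900 = (-101024 + 266103) - 87511/134900 = 165079 - 87511/134900 = 22269069589/134900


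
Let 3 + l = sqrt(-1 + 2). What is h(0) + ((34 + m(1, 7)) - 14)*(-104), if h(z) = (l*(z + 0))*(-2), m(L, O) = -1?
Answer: -1976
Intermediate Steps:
l = -2 (l = -3 + sqrt(-1 + 2) = -3 + sqrt(1) = -3 + 1 = -2)
h(z) = 4*z (h(z) = -2*(z + 0)*(-2) = -2*z*(-2) = 4*z)
h(0) + ((34 + m(1, 7)) - 14)*(-104) = 4*0 + ((34 - 1) - 14)*(-104) = 0 + (33 - 14)*(-104) = 0 + 19*(-104) = 0 - 1976 = -1976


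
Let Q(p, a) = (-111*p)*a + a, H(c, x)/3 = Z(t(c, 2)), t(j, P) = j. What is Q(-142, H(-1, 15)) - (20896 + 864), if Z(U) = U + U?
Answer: -116338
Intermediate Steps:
Z(U) = 2*U
H(c, x) = 6*c (H(c, x) = 3*(2*c) = 6*c)
Q(p, a) = a - 111*a*p (Q(p, a) = -111*a*p + a = a - 111*a*p)
Q(-142, H(-1, 15)) - (20896 + 864) = (6*(-1))*(1 - 111*(-142)) - (20896 + 864) = -6*(1 + 15762) - 1*21760 = -6*15763 - 21760 = -94578 - 21760 = -116338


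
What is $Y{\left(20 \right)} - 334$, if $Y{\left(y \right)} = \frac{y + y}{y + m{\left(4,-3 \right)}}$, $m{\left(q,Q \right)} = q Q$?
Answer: $-329$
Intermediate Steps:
$m{\left(q,Q \right)} = Q q$
$Y{\left(y \right)} = \frac{2 y}{-12 + y}$ ($Y{\left(y \right)} = \frac{y + y}{y - 12} = \frac{2 y}{y - 12} = \frac{2 y}{-12 + y}$)
$Y{\left(20 \right)} - 334 = 2 \cdot 20 \frac{1}{-12 + 20} - 334 = 2 \cdot 20 \cdot \frac{1}{8} - 334 = 5 - 334 = -329$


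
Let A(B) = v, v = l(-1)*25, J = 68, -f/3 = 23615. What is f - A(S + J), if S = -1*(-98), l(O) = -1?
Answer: -70820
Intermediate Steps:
f = -70845 (f = -3*23615 = -70845)
S = 98
v = -25 (v = -1*25 = -25)
A(B) = -25
f - A(S + J) = -70845 - 1*(-25) = -70845 + 25 = -70820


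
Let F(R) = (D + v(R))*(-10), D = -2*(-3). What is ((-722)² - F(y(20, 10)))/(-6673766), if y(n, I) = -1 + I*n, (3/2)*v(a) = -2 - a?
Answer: -260002/3336883 ≈ -0.077918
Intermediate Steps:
D = 6
v(a) = -4/3 - 2*a/3 (v(a) = 2*(-2 - a)/3 = -4/3 - 2*a/3)
F(R) = -140/3 + 20*R/3 (F(R) = (6 + (-4/3 - 2*R/3))*(-10) = (14/3 - 2*R/3)*(-10) = -140/3 + 20*R/3)
((-722)² - F(y(20, 10)))/(-6673766) = ((-722)² - (-140/3 + 20*(-1 + 10*20)/3))/(-6673766) = (521284 - (-140/3 + 20*(-1 + 200)/3))*(-1/6673766) = (521284 - (-140/3 + (20/3)*199))*(-1/6673766) = (521284 - (-140/3 + 3980/3))*(-1/6673766) = (521284 - 1*1280)*(-1/6673766) = (521284 - 1280)*(-1/6673766) = 520004*(-1/6673766) = -260002/3336883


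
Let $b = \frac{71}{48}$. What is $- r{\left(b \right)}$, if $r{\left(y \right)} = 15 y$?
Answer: $- \frac{355}{16} \approx -22.188$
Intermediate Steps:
$b = \frac{71}{48}$ ($b = 71 \cdot \frac{1}{48} = \frac{71}{48} \approx 1.4792$)
$- r{\left(b \right)} = - \frac{15 \cdot 71}{48} = \left(-1\right) \frac{355}{16} = - \frac{355}{16}$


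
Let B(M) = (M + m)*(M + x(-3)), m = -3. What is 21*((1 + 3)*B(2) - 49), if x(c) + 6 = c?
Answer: -441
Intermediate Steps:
x(c) = -6 + c
B(M) = (-9 + M)*(-3 + M) (B(M) = (M - 3)*(M + (-6 - 3)) = (-3 + M)*(M - 9) = (-3 + M)*(-9 + M) = (-9 + M)*(-3 + M))
21*((1 + 3)*B(2) - 49) = 21*((1 + 3)*(27 + 2**2 - 12*2) - 49) = 21*(4*(27 + 4 - 24) - 49) = 21*(4*7 - 49) = 21*(28 - 49) = 21*(-21) = -441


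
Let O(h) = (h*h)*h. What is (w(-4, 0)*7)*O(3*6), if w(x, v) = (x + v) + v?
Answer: -163296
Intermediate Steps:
w(x, v) = x + 2*v (w(x, v) = (v + x) + v = x + 2*v)
O(h) = h³ (O(h) = h²*h = h³)
(w(-4, 0)*7)*O(3*6) = ((-4 + 2*0)*7)*(3*6)³ = ((-4 + 0)*7)*18³ = -4*7*5832 = -28*5832 = -163296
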